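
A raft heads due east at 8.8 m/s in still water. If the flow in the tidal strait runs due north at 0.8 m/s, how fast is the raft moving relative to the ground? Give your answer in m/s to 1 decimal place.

Taking east as x and north as y: velocity relative to the water = (8.800, 0.000) m/s; the water relative to ground = (0.000, 0.800) m/s.
Velocity relative to ground = (8.800, 0.000) + (0.000, 0.800) = (8.800, 0.800) m/s.
Speed = |(8.800, 0.800)| = 8.836 m/s.

8.8 m/s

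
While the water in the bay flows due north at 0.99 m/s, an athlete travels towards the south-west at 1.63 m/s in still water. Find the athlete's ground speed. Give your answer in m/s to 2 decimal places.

Taking east as x and north as y: velocity relative to the water = (-1.153, -1.153) m/s; the water relative to ground = (0.000, 0.990) m/s.
Velocity relative to ground = (-1.153, -1.153) + (0.000, 0.990) = (-1.153, -0.163) m/s.
Speed = |(-1.153, -0.163)| = 1.164 m/s.

1.16 m/s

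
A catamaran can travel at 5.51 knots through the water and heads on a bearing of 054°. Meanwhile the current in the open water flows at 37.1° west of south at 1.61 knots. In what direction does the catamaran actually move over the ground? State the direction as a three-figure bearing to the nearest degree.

061°

Taking east as x and north as y: velocity relative to the water = (4.458, 3.239) knots; the water relative to ground = (-0.971, -1.284) knots.
Velocity relative to ground = (4.458, 3.239) + (-0.971, -1.284) = (3.487, 1.955) knots.
Bearing = atan2(3.49, 1.95) = 60.72° clockwise from north.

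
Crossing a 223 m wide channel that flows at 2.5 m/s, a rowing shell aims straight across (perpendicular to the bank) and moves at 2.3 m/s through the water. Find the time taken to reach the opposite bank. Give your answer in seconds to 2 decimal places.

96.96 s

The component of the rowing shell's velocity perpendicular to the bank is 2.3 m/s.
The flow acts along the bank and has no component across it.
Time = 223 / 2.300 = 96.957 s.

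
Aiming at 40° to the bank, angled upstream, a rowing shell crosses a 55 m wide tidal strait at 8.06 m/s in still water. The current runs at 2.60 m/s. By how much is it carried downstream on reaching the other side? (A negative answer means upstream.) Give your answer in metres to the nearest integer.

-38 m

Perpendicular speed = 5.181 m/s; crossing time = 55 / 5.181 = 10.616 s.
Net downstream speed = -3.574 m/s.
Drift = -3.574 × 10.616 = -37.945 m (upstream).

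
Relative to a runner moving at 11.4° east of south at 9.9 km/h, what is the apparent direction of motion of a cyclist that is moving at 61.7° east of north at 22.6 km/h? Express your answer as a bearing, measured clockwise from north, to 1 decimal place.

Taking east as x and north as y: cyclist velocity = (19.899, 10.714) km/h; runner velocity = (1.957, -9.705) km/h.
Velocity of cyclist relative to runner = (19.899, 10.714) − (1.957, -9.705) = (17.942, 20.419) km/h.
Bearing = atan2(17.94, 20.42) = 41.31° clockwise from north.

041.3°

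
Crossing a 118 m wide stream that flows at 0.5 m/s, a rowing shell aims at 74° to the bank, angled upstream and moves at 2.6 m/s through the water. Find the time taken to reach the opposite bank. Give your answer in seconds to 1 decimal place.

The component of the rowing shell's velocity perpendicular to the bank is 2.6 × sin 74° = 2.499 m/s.
Only the cross-stream component determines the crossing time; the current contributes nothing perpendicular to the bank.
Time = 118 / 2.499 = 47.214 s.

47.2 s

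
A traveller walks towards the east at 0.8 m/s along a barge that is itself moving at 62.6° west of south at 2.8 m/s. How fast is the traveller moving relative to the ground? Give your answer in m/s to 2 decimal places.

Taking east as x and north as y: barge velocity = (-2.486, -1.289) m/s; traveller velocity relative to barge = (0.800, 0.000) m/s.
Velocity relative to ground = (-2.486, -1.289) + (0.800, 0.000) = (-1.686, -1.289) m/s.
Speed = |(-1.686, -1.289)| = 2.122 m/s.

2.12 m/s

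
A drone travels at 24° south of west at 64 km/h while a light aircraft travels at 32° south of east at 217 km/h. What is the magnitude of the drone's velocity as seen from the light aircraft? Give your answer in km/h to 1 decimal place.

258.3 km/h

Taking east as x and north as y: drone velocity = (-58.467, -26.031) km/h; light aircraft velocity = (184.026, -114.992) km/h.
Velocity of drone relative to light aircraft = (-58.467, -26.031) − (184.026, -114.992) = (-242.493, 88.961) km/h.
Magnitude = |(-242.493, 88.961)| = 258.297 km/h.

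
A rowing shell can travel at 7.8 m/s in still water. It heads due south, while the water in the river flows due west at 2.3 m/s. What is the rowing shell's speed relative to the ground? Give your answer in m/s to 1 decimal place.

8.1 m/s

Taking east as x and north as y: velocity relative to the water = (0.000, -7.800) m/s; the water relative to ground = (-2.300, 0.000) m/s.
Velocity relative to ground = (0.000, -7.800) + (-2.300, 0.000) = (-2.300, -7.800) m/s.
Speed = |(-2.300, -7.800)| = 8.132 m/s.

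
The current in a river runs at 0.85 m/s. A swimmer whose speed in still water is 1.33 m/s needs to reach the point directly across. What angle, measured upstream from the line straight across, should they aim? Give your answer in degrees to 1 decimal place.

To cancel the current, the upstream component of the swimmer's velocity must equal the flow: 1.33 sin θ = 0.85.
sin θ = 0.85 / 1.33 = 0.6391.
θ = arcsin(0.6391) = 39.725°.

39.7°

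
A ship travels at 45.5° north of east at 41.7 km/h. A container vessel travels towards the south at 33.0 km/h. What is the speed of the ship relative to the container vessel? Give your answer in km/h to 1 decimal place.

69.2 km/h

Taking east as x and north as y: ship velocity = (29.228, 29.743) km/h; container vessel velocity = (0.000, -33.000) km/h.
Velocity of ship relative to container vessel = (29.228, 29.743) − (0.000, -33.000) = (29.228, 62.743) km/h.
Magnitude = |(29.228, 62.743)| = 69.216 km/h.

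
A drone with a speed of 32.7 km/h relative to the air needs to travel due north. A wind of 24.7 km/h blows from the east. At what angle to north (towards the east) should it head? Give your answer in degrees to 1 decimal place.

The wind pushes perpendicular to the desired track; the heading must have a component into the wind equal to 24.7 km/h: 32.7 sin θ = 24.7.
sin θ = 0.7554, so θ = 49.056°.

49.1°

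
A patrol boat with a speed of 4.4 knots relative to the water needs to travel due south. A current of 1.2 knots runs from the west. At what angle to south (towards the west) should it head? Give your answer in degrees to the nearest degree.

The current pushes perpendicular to the desired track; the heading must have a component into the current equal to 1.2 knots: 4.4 sin θ = 1.2.
sin θ = 0.2727, so θ = 15.827°.

16°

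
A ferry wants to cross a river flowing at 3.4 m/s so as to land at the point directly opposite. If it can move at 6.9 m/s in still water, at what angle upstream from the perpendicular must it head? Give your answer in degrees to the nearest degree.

30°

To cancel the current, the upstream component of the ferry's velocity must equal the flow: 6.9 sin θ = 3.4.
sin θ = 3.4 / 6.9 = 0.4928.
θ = arcsin(0.4928) = 29.522°.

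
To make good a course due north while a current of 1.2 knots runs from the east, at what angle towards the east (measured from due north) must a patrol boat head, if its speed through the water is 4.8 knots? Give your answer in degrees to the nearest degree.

The current pushes perpendicular to the desired track; the heading must have a component into the current equal to 1.2 knots: 4.8 sin θ = 1.2.
sin θ = 0.2500, so θ = 14.478°.

14°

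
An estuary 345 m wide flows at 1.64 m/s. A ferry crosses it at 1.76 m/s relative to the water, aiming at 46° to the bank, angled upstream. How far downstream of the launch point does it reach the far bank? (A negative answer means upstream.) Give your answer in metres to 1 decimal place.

113.7 m

Perpendicular speed = 1.266 m/s; crossing time = 345 / 1.266 = 272.504 s.
Net downstream speed = 0.417 m/s.
Drift = 0.417 × 272.504 = 113.743 m (downstream).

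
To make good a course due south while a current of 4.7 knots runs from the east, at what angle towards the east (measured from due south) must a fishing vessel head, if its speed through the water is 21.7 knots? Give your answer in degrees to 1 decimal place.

The current pushes perpendicular to the desired track; the heading must have a component into the current equal to 4.7 knots: 21.7 sin θ = 4.7.
sin θ = 0.2166, so θ = 12.509°.

12.5°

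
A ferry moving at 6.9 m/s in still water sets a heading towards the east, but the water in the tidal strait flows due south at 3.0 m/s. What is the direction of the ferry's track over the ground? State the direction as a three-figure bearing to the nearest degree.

113°

Taking east as x and north as y: velocity relative to the water = (6.900, 0.000) m/s; the water relative to ground = (0.000, -3.000) m/s.
Velocity relative to ground = (6.900, 0.000) + (0.000, -3.000) = (6.900, -3.000) m/s.
Bearing = atan2(6.90, -3.00) = 113.50° clockwise from north.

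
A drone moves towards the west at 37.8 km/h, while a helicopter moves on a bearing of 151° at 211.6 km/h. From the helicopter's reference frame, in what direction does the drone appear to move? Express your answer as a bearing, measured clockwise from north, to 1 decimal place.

Taking east as x and north as y: drone velocity = (-37.800, 0.000) km/h; helicopter velocity = (102.586, -185.070) km/h.
Velocity of drone relative to helicopter = (-37.800, 0.000) − (102.586, -185.070) = (-140.386, 185.070) km/h.
Bearing = atan2(-140.39, 185.07) = 322.82° clockwise from north.

322.8°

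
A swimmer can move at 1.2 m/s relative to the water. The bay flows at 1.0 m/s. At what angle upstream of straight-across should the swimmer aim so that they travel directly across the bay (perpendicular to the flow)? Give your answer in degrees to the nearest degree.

56°

To cancel the current, the upstream component of the swimmer's velocity must equal the flow: 1.2 sin θ = 1.0.
sin θ = 1.0 / 1.2 = 0.8333.
θ = arcsin(0.8333) = 56.443°.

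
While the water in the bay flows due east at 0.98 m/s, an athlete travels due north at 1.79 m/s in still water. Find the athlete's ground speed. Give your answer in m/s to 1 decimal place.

2.0 m/s

Taking east as x and north as y: velocity relative to the water = (0.000, 1.790) m/s; the water relative to ground = (0.980, 0.000) m/s.
Velocity relative to ground = (0.000, 1.790) + (0.980, 0.000) = (0.980, 1.790) m/s.
Speed = |(0.980, 1.790)| = 2.041 m/s.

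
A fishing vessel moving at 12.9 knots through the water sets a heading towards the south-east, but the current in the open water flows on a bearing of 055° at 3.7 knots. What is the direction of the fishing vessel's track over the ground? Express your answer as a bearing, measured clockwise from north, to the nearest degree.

120°

Taking east as x and north as y: velocity relative to the water = (9.122, -9.122) knots; the water relative to ground = (3.031, 2.122) knots.
Velocity relative to ground = (9.122, -9.122) + (3.031, 2.122) = (12.153, -6.999) knots.
Bearing = atan2(12.15, -7.00) = 119.94° clockwise from north.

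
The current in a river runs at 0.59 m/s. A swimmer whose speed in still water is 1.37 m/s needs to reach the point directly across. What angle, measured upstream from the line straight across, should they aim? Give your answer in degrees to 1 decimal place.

25.5°

To cancel the current, the upstream component of the swimmer's velocity must equal the flow: 1.37 sin θ = 0.59.
sin θ = 0.59 / 1.37 = 0.4307.
θ = arcsin(0.4307) = 25.509°.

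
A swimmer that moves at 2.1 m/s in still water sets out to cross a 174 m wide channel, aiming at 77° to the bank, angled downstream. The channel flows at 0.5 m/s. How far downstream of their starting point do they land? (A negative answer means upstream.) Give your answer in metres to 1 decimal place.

82.7 m

Perpendicular speed = 2.046 m/s; crossing time = 174 / 2.046 = 85.037 s.
Net downstream speed = 0.972 m/s.
Drift = 0.972 × 85.037 = 82.689 m (downstream).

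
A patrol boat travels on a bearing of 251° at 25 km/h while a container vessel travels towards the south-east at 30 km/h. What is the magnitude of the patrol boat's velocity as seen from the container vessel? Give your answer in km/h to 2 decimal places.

46.72 km/h

Taking east as x and north as y: patrol boat velocity = (-23.638, -8.139) km/h; container vessel velocity = (21.213, -21.213) km/h.
Velocity of patrol boat relative to container vessel = (-23.638, -8.139) − (21.213, -21.213) = (-44.851, 13.074) km/h.
Magnitude = |(-44.851, 13.074)| = 46.718 km/h.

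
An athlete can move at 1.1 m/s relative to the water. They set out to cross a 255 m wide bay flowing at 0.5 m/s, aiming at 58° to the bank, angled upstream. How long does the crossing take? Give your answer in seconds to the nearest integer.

The component of the athlete's velocity perpendicular to the bank is 1.1 × sin 58° = 0.933 m/s.
Only the cross-stream component determines the crossing time; the current contributes nothing perpendicular to the bank.
Time = 255 / 0.933 = 273.355 s.

273 s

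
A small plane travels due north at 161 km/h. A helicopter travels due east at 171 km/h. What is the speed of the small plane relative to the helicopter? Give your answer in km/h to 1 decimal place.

Taking east as x and north as y: small plane velocity = (0.000, 161.000) km/h; helicopter velocity = (171.000, 0.000) km/h.
Velocity of small plane relative to helicopter = (0.000, 161.000) − (171.000, 0.000) = (-171.000, 161.000) km/h.
Magnitude = |(-171.000, 161.000)| = 234.866 km/h.

234.9 km/h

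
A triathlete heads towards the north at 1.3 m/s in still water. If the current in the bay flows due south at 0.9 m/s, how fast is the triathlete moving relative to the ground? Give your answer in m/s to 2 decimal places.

Taking east as x and north as y: velocity relative to the water = (0.000, 1.300) m/s; the water relative to ground = (0.000, -0.900) m/s.
Velocity relative to ground = (0.000, 1.300) + (0.000, -0.900) = (0.000, 0.400) m/s.
Speed = |(0.000, 0.400)| = 0.400 m/s.

0.40 m/s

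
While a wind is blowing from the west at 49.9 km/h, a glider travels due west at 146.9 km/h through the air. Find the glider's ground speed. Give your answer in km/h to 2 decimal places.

97.00 km/h

Taking east as x and north as y: velocity relative to the air = (-146.900, 0.000) km/h; the air relative to ground = (49.900, 0.000) km/h.
Velocity relative to ground = (-146.900, 0.000) + (49.900, 0.000) = (-97.000, 0.000) km/h.
Speed = |(-97.000, 0.000)| = 97.000 km/h.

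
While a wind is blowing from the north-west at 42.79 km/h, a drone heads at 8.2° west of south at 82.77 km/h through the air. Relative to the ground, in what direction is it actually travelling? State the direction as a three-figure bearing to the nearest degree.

171°

Taking east as x and north as y: velocity relative to the air = (-11.805, -81.924) km/h; the air relative to ground = (30.257, -30.257) km/h.
Velocity relative to ground = (-11.805, -81.924) + (30.257, -30.257) = (18.452, -112.181) km/h.
Bearing = atan2(18.45, -112.18) = 170.66° clockwise from north.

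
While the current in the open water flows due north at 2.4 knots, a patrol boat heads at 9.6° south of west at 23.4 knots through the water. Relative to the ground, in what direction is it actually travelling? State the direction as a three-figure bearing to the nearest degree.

Taking east as x and north as y: velocity relative to the water = (-23.072, -3.902) knots; the water relative to ground = (0.000, 2.400) knots.
Velocity relative to ground = (-23.072, -3.902) + (0.000, 2.400) = (-23.072, -1.502) knots.
Bearing = atan2(-23.07, -1.50) = 266.27° clockwise from north.

266°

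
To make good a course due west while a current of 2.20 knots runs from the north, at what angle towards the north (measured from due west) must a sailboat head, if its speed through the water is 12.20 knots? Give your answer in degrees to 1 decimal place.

The current pushes perpendicular to the desired track; the heading must have a component into the current equal to 2.20 knots: 12.20 sin θ = 2.20.
sin θ = 0.1803, so θ = 10.389°.

10.4°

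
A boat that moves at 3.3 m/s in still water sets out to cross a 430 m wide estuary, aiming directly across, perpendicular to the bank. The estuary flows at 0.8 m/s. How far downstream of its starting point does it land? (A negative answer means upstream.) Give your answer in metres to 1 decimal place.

104.2 m

Perpendicular speed = 3.300 m/s; crossing time = 430 / 3.300 = 130.303 s.
Net downstream speed = 0.800 m/s.
Drift = 0.800 × 130.303 = 104.242 m (downstream).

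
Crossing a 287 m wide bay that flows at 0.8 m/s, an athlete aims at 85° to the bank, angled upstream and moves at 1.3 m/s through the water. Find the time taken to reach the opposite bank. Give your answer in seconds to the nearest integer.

222 s

The component of the athlete's velocity perpendicular to the bank is 1.3 × sin 85° = 1.295 m/s.
Only the cross-stream component determines the crossing time; the current contributes nothing perpendicular to the bank.
Time = 287 / 1.295 = 221.613 s.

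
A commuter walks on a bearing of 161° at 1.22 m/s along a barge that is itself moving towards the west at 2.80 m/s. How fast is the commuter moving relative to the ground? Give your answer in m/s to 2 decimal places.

2.67 m/s

Taking east as x and north as y: barge velocity = (-2.800, 0.000) m/s; commuter velocity relative to barge = (0.397, -1.154) m/s.
Velocity relative to ground = (-2.800, 0.000) + (0.397, -1.154) = (-2.403, -1.154) m/s.
Speed = |(-2.403, -1.154)| = 2.665 m/s.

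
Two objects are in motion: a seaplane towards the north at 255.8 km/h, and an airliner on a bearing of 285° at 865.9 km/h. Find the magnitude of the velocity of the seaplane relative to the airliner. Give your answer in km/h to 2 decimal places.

837.00 km/h

Taking east as x and north as y: seaplane velocity = (0.000, 255.800) km/h; airliner velocity = (-836.395, 224.111) km/h.
Velocity of seaplane relative to airliner = (0.000, 255.800) − (-836.395, 224.111) = (836.395, 31.689) km/h.
Magnitude = |(836.395, 31.689)| = 836.995 km/h.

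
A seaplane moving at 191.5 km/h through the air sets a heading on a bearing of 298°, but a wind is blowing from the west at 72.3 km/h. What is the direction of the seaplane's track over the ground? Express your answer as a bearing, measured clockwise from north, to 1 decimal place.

Taking east as x and north as y: velocity relative to the air = (-169.084, 89.904) km/h; the air relative to ground = (72.300, 0.000) km/h.
Velocity relative to ground = (-169.084, 89.904) + (72.300, 0.000) = (-96.784, 89.904) km/h.
Bearing = atan2(-96.78, 89.90) = 312.89° clockwise from north.

312.9°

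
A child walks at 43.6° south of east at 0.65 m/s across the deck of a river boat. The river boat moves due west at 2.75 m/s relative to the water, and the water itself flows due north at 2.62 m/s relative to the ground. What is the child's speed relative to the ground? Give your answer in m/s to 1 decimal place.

In east/north components (m/s): child relative to river boat = (0.471, -0.448); river boat relative to water = (-2.750, 0.000); water relative to ground = (0.000, 2.620).
Sum = (-2.279, 2.172) m/s.
Speed = |(-2.279, 2.172)| = 3.148 m/s.

3.1 m/s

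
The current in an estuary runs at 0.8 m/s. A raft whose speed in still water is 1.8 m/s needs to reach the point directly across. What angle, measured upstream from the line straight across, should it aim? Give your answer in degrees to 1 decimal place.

To cancel the current, the upstream component of the raft's velocity must equal the flow: 1.8 sin θ = 0.8.
sin θ = 0.8 / 1.8 = 0.4444.
θ = arcsin(0.4444) = 26.388°.

26.4°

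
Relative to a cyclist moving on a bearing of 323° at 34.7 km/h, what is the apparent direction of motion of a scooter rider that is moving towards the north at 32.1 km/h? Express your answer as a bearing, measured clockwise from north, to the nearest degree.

Taking east as x and north as y: scooter rider velocity = (0.000, 32.100) km/h; cyclist velocity = (-20.883, 27.713) km/h.
Velocity of scooter rider relative to cyclist = (0.000, 32.100) − (-20.883, 27.713) = (20.883, 4.387) km/h.
Bearing = atan2(20.88, 4.39) = 78.14° clockwise from north.

078°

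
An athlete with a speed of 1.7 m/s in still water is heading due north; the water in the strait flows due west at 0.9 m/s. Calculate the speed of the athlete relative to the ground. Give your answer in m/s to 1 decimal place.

1.9 m/s

Taking east as x and north as y: velocity relative to the water = (0.000, 1.700) m/s; the water relative to ground = (-0.900, 0.000) m/s.
Velocity relative to ground = (0.000, 1.700) + (-0.900, 0.000) = (-0.900, 1.700) m/s.
Speed = |(-0.900, 1.700)| = 1.924 m/s.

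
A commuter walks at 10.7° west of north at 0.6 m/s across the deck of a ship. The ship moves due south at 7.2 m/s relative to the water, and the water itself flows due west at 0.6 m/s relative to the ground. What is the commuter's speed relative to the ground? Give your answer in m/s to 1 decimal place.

6.6 m/s

In east/north components (m/s): commuter relative to ship = (-0.111, 0.590); ship relative to water = (0.000, -7.200); water relative to ground = (-0.600, 0.000).
Sum = (-0.711, -6.610) m/s.
Speed = |(-0.711, -6.610)| = 6.649 m/s.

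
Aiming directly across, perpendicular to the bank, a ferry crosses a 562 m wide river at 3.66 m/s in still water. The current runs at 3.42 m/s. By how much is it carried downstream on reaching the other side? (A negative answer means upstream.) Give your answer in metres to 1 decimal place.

525.1 m

Perpendicular speed = 3.660 m/s; crossing time = 562 / 3.660 = 153.552 s.
Net downstream speed = 3.420 m/s.
Drift = 3.420 × 153.552 = 525.148 m (downstream).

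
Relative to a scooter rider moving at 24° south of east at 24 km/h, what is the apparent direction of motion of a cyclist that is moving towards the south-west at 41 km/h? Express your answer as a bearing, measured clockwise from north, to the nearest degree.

249°

Taking east as x and north as y: cyclist velocity = (-28.991, -28.991) km/h; scooter rider velocity = (21.925, -9.762) km/h.
Velocity of cyclist relative to scooter rider = (-28.991, -28.991) − (21.925, -9.762) = (-50.916, -19.230) km/h.
Bearing = atan2(-50.92, -19.23) = 249.31° clockwise from north.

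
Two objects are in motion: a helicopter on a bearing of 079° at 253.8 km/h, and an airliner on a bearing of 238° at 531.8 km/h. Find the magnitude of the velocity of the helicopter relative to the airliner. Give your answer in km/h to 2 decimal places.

Taking east as x and north as y: helicopter velocity = (249.137, 48.427) km/h; airliner velocity = (-450.992, -281.811) km/h.
Velocity of helicopter relative to airliner = (249.137, 48.427) − (-450.992, -281.811) = (700.129, 330.238) km/h.
Magnitude = |(700.129, 330.238)| = 774.105 km/h.

774.10 km/h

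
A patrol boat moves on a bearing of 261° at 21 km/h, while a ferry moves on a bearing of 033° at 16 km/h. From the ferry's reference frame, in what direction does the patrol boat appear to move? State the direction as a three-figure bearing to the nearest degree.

Taking east as x and north as y: patrol boat velocity = (-20.741, -3.285) km/h; ferry velocity = (8.714, 13.419) km/h.
Velocity of patrol boat relative to ferry = (-20.741, -3.285) − (8.714, 13.419) = (-29.456, -16.704) km/h.
Bearing = atan2(-29.46, -16.70) = 240.44° clockwise from north.

240°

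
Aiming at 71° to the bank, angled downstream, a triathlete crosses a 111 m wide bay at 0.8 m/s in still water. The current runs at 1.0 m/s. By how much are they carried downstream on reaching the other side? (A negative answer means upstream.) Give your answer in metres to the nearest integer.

185 m

Perpendicular speed = 0.756 m/s; crossing time = 111 / 0.756 = 146.745 s.
Net downstream speed = 1.260 m/s.
Drift = 1.260 × 146.745 = 184.965 m (downstream).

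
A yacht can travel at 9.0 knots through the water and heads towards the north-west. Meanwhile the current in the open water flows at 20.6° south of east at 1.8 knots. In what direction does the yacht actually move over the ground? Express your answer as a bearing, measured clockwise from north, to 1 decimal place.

320.8°

Taking east as x and north as y: velocity relative to the water = (-6.364, 6.364) knots; the water relative to ground = (1.685, -0.633) knots.
Velocity relative to ground = (-6.364, 6.364) + (1.685, -0.633) = (-4.679, 5.731) knots.
Bearing = atan2(-4.68, 5.73) = 320.77° clockwise from north.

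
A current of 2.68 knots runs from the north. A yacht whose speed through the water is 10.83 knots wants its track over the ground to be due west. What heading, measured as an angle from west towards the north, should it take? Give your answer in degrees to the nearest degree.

14°

The current pushes perpendicular to the desired track; the heading must have a component into the current equal to 2.68 knots: 10.83 sin θ = 2.68.
sin θ = 0.2475, so θ = 14.327°.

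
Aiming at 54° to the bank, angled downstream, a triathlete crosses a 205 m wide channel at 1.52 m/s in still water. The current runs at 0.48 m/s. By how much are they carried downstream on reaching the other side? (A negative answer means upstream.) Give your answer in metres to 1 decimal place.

229.0 m

Perpendicular speed = 1.230 m/s; crossing time = 205 / 1.230 = 166.707 s.
Net downstream speed = 1.373 m/s.
Drift = 1.373 × 166.707 = 228.960 m (downstream).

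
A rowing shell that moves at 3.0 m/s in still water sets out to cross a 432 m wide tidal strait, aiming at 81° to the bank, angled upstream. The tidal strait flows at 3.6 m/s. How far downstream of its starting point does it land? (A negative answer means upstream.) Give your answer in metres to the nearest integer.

456 m

Perpendicular speed = 2.963 m/s; crossing time = 432 / 2.963 = 145.795 s.
Net downstream speed = 3.131 m/s.
Drift = 3.131 × 145.795 = 456.440 m (downstream).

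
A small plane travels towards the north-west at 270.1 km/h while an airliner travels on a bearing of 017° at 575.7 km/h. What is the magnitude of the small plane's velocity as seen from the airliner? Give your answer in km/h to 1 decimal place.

508.3 km/h

Taking east as x and north as y: small plane velocity = (-190.990, 190.990) km/h; airliner velocity = (168.318, 550.545) km/h.
Velocity of small plane relative to airliner = (-190.990, 190.990) − (168.318, 550.545) = (-359.308, -359.555) km/h.
Magnitude = |(-359.308, -359.555)| = 508.313 km/h.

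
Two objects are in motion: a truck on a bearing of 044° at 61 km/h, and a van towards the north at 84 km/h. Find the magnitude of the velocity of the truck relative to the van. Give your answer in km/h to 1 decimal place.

Taking east as x and north as y: truck velocity = (42.374, 43.880) km/h; van velocity = (0.000, 84.000) km/h.
Velocity of truck relative to van = (42.374, 43.880) − (0.000, 84.000) = (42.374, -40.120) km/h.
Magnitude = |(42.374, -40.120)| = 58.354 km/h.

58.4 km/h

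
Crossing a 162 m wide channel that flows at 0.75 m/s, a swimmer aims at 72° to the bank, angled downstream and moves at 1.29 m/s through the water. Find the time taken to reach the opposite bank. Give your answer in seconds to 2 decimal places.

The component of the swimmer's velocity perpendicular to the bank is 1.29 × sin 72° = 1.227 m/s.
Only the cross-stream component determines the crossing time; the current contributes nothing perpendicular to the bank.
Time = 162 / 1.227 = 132.044 s.

132.04 s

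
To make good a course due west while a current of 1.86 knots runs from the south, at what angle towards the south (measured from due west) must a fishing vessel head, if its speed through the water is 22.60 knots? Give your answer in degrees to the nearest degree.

The current pushes perpendicular to the desired track; the heading must have a component into the current equal to 1.86 knots: 22.60 sin θ = 1.86.
sin θ = 0.0823, so θ = 4.721°.

5°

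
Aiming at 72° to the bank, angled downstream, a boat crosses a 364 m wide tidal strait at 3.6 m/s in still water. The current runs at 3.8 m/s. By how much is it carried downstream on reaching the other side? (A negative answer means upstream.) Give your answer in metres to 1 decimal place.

522.3 m

Perpendicular speed = 3.424 m/s; crossing time = 364 / 3.424 = 106.315 s.
Net downstream speed = 4.912 m/s.
Drift = 4.912 × 106.315 = 522.266 m (downstream).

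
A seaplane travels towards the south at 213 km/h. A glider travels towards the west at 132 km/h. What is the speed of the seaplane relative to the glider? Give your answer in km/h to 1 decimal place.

Taking east as x and north as y: seaplane velocity = (0.000, -213.000) km/h; glider velocity = (-132.000, 0.000) km/h.
Velocity of seaplane relative to glider = (0.000, -213.000) − (-132.000, 0.000) = (132.000, -213.000) km/h.
Magnitude = |(132.000, -213.000)| = 250.585 km/h.

250.6 km/h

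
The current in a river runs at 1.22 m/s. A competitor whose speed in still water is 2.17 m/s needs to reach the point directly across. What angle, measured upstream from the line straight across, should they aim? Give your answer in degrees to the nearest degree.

34°

To cancel the current, the upstream component of the competitor's velocity must equal the flow: 2.17 sin θ = 1.22.
sin θ = 1.22 / 2.17 = 0.5622.
θ = arcsin(0.5622) = 34.209°.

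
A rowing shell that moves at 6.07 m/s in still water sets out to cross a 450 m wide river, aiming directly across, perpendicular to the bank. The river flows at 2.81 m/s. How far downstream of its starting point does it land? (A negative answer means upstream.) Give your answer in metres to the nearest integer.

208 m

Perpendicular speed = 6.070 m/s; crossing time = 450 / 6.070 = 74.135 s.
Net downstream speed = 2.810 m/s.
Drift = 2.810 × 74.135 = 208.320 m (downstream).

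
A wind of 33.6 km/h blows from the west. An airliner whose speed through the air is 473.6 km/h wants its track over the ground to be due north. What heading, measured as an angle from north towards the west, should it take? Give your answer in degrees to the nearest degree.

4°

The wind pushes perpendicular to the desired track; the heading must have a component into the wind equal to 33.6 km/h: 473.6 sin θ = 33.6.
sin θ = 0.0709, so θ = 4.068°.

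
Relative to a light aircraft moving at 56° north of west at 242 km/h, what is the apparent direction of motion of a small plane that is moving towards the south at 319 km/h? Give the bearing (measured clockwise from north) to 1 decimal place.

Taking east as x and north as y: small plane velocity = (0.000, -319.000) km/h; light aircraft velocity = (-135.325, 200.627) km/h.
Velocity of small plane relative to light aircraft = (0.000, -319.000) − (-135.325, 200.627) = (135.325, -519.627) km/h.
Bearing = atan2(135.32, -519.63) = 165.40° clockwise from north.

165.4°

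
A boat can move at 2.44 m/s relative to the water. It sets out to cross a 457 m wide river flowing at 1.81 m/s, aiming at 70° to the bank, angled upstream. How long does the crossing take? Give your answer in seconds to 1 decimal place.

199.3 s

The component of the boat's velocity perpendicular to the bank is 2.44 × sin 70° = 2.293 m/s.
Only the cross-stream component determines the crossing time; the current contributes nothing perpendicular to the bank.
Time = 457 / 2.293 = 199.315 s.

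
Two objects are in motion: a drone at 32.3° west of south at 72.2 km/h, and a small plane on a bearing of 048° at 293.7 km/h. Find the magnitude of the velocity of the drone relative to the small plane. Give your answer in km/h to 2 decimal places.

363.73 km/h

Taking east as x and north as y: drone velocity = (-38.580, -61.028) km/h; small plane velocity = (218.262, 196.524) km/h.
Velocity of drone relative to small plane = (-38.580, -61.028) − (218.262, 196.524) = (-256.842, -257.552) km/h.
Magnitude = |(-256.842, -257.552)| = 363.731 km/h.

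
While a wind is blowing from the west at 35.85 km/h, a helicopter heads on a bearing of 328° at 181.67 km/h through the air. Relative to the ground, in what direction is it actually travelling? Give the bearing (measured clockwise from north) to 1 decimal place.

Taking east as x and north as y: velocity relative to the air = (-96.270, 154.065) km/h; the air relative to ground = (35.850, 0.000) km/h.
Velocity relative to ground = (-96.270, 154.065) + (35.850, 0.000) = (-60.420, 154.065) km/h.
Bearing = atan2(-60.42, 154.06) = 338.59° clockwise from north.

338.6°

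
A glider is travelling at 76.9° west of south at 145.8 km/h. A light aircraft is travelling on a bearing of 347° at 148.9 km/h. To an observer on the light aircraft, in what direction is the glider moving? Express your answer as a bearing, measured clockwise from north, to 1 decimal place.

Taking east as x and north as y: glider velocity = (-142.006, -33.046) km/h; light aircraft velocity = (-33.495, 145.084) km/h.
Velocity of glider relative to light aircraft = (-142.006, -33.046) − (-33.495, 145.084) = (-108.510, -178.129) km/h.
Bearing = atan2(-108.51, -178.13) = 211.35° clockwise from north.

211.3°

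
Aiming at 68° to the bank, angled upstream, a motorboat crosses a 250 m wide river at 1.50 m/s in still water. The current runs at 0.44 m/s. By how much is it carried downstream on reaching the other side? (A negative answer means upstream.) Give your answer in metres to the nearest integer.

-22 m

Perpendicular speed = 1.391 m/s; crossing time = 250 / 1.391 = 179.756 s.
Net downstream speed = -0.122 m/s.
Drift = -0.122 × 179.756 = -21.914 m (upstream).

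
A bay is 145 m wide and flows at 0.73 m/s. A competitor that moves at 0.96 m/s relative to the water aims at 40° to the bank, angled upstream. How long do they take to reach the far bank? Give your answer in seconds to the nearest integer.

The component of the competitor's velocity perpendicular to the bank is 0.96 × sin 40° = 0.617 m/s.
Only the cross-stream component determines the crossing time; the current contributes nothing perpendicular to the bank.
Time = 145 / 0.617 = 234.979 s.

235 s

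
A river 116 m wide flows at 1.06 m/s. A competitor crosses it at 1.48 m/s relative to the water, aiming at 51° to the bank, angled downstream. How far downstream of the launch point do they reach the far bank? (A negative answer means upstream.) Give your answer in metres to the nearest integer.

Perpendicular speed = 1.150 m/s; crossing time = 116 / 1.150 = 100.854 s.
Net downstream speed = 1.991 m/s.
Drift = 1.991 × 100.854 = 200.840 m (downstream).

201 m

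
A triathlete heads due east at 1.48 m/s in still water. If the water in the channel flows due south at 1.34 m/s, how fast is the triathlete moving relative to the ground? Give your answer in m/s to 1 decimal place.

Taking east as x and north as y: velocity relative to the water = (1.480, 0.000) m/s; the water relative to ground = (0.000, -1.340) m/s.
Velocity relative to ground = (1.480, 0.000) + (0.000, -1.340) = (1.480, -1.340) m/s.
Speed = |(1.480, -1.340)| = 1.996 m/s.

2.0 m/s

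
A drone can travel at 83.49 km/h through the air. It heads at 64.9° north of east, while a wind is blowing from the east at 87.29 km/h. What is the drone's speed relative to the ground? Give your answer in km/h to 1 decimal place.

91.7 km/h

Taking east as x and north as y: velocity relative to the air = (35.416, 75.606) km/h; the air relative to ground = (-87.290, 0.000) km/h.
Velocity relative to ground = (35.416, 75.606) + (-87.290, 0.000) = (-51.874, 75.606) km/h.
Speed = |(-51.874, 75.606)| = 91.690 km/h.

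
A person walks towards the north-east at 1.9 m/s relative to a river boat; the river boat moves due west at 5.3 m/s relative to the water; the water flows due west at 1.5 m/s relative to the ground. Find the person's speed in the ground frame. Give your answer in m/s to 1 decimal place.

5.6 m/s

In east/north components (m/s): person relative to river boat = (1.344, 1.344); river boat relative to water = (-5.300, 0.000); water relative to ground = (-1.500, 0.000).
Sum = (-5.456, 1.344) m/s.
Speed = |(-5.456, 1.344)| = 5.619 m/s.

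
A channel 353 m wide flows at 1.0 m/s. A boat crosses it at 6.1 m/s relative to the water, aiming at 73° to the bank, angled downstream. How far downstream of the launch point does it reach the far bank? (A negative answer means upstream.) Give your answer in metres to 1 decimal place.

168.4 m

Perpendicular speed = 5.833 m/s; crossing time = 353 / 5.833 = 60.513 s.
Net downstream speed = 2.783 m/s.
Drift = 2.783 × 60.513 = 168.436 m (downstream).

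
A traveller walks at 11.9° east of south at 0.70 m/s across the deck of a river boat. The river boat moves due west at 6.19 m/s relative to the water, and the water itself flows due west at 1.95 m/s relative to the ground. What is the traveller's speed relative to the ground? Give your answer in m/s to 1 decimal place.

In east/north components (m/s): traveller relative to river boat = (0.144, -0.685); river boat relative to water = (-6.190, 0.000); water relative to ground = (-1.950, 0.000).
Sum = (-7.996, -0.685) m/s.
Speed = |(-7.996, -0.685)| = 8.025 m/s.

8.0 m/s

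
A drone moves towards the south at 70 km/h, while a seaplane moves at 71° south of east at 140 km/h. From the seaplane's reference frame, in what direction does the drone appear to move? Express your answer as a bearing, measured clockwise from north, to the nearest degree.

324°

Taking east as x and north as y: drone velocity = (0.000, -70.000) km/h; seaplane velocity = (45.580, -132.373) km/h.
Velocity of drone relative to seaplane = (0.000, -70.000) − (45.580, -132.373) = (-45.580, 62.373) km/h.
Bearing = atan2(-45.58, 62.37) = 323.84° clockwise from north.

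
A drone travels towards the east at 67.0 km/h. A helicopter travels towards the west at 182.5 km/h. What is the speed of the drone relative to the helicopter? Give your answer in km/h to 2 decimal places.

249.50 km/h

Taking east as x and north as y: drone velocity = (67.000, 0.000) km/h; helicopter velocity = (-182.500, 0.000) km/h.
Velocity of drone relative to helicopter = (67.000, 0.000) − (-182.500, 0.000) = (249.500, 0.000) km/h.
Magnitude = |(249.500, 0.000)| = 249.500 km/h.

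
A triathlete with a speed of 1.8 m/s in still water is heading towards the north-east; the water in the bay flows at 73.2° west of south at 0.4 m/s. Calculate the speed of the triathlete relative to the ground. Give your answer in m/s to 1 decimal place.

1.5 m/s

Taking east as x and north as y: velocity relative to the water = (1.273, 1.273) m/s; the water relative to ground = (-0.383, -0.116) m/s.
Velocity relative to ground = (1.273, 1.273) + (-0.383, -0.116) = (0.890, 1.157) m/s.
Speed = |(0.890, 1.157)| = 1.460 m/s.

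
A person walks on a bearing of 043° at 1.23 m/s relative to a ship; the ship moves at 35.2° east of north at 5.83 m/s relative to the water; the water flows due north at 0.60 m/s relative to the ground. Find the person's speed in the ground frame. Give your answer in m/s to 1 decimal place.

In east/north components (m/s): person relative to ship = (0.839, 0.900); ship relative to water = (3.361, 4.764); water relative to ground = (0.000, 0.600).
Sum = (4.199, 6.264) m/s.
Speed = |(4.199, 6.264)| = 7.541 m/s.

7.5 m/s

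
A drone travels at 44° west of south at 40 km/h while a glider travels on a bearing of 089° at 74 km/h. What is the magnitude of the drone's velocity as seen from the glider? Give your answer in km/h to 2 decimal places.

106.12 km/h

Taking east as x and north as y: drone velocity = (-27.786, -28.774) km/h; glider velocity = (73.989, 1.291) km/h.
Velocity of drone relative to glider = (-27.786, -28.774) − (73.989, 1.291) = (-101.775, -30.065) km/h.
Magnitude = |(-101.775, -30.065)| = 106.123 km/h.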